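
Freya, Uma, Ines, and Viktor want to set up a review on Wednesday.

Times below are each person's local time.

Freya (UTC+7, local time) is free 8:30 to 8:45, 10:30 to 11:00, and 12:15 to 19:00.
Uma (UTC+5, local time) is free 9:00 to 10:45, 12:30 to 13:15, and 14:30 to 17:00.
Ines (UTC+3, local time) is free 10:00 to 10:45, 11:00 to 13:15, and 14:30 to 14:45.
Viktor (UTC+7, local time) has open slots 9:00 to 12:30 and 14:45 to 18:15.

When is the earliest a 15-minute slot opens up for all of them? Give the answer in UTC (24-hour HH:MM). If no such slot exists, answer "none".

08:00

Freya → UTC: 01:30–01:45, 03:30–04:00, 05:15–12:00.
Uma → UTC: 04:00–05:45, 07:30–08:15, 09:30–12:00.
Ines → UTC: 07:00–07:45, 08:00–10:15, 11:30–11:45.
Viktor → UTC: 02:00–05:30, 07:45–11:15.
Freya ∩ Uma: 05:15–05:45, 07:30–08:15, 09:30–12:00.
Freya ∩ Uma ∩ Ines: 07:30–07:45, 08:00–08:15, 09:30–10:15, 11:30–11:45.
Freya ∩ Uma ∩ Ines ∩ Viktor: 08:00–08:15, 09:30–10:15.
Windows ≥ 15 min: 08:00–08:15, 09:30–10:15.
Earliest such window starts at 08:00.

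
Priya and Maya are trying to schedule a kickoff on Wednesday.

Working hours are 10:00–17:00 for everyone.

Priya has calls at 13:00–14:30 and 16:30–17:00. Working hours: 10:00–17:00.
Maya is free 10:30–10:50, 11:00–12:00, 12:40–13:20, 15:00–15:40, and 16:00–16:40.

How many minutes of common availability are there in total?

170 minutes

Priya free within 10:00–17:00: 10:00–13:00, 14:30–16:30.
Priya ∩ Maya: 10:30–10:50, 11:00–12:00, 12:40–13:00, 15:00–15:40, 16:00–16:30.
Total common minutes: 20 + 60 + 20 + 40 + 30 = 170.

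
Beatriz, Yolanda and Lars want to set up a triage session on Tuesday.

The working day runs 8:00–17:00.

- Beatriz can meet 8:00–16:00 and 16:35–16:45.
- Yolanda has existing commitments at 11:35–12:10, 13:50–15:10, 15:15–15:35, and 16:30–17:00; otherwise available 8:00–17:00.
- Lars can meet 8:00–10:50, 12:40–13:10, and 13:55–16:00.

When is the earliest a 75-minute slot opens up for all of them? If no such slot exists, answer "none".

Yolanda free within 08:00–17:00: 08:00–11:35, 12:10–13:50, 15:10–15:15, 15:35–16:30.
Beatriz ∩ Yolanda: 08:00–11:35, 12:10–13:50, 15:10–15:15, 15:35–16:00.
Beatriz ∩ Yolanda ∩ Lars: 08:00–10:50, 12:40–13:10, 15:10–15:15, 15:35–16:00.
Windows ≥ 75 min: 08:00–10:50.
Earliest such window starts at 08:00.

08:00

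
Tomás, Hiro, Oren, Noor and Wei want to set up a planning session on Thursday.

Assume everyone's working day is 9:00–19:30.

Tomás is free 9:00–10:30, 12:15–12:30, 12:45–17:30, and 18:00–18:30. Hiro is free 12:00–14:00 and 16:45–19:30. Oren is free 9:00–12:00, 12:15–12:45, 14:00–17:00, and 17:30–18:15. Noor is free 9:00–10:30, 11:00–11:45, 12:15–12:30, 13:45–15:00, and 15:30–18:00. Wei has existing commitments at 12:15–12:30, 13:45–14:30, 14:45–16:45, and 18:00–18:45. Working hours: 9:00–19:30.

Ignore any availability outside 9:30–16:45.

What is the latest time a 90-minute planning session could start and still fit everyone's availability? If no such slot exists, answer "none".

Wei free within 09:00–19:30: 09:00–12:15, 12:30–13:45, 14:30–14:45, 16:45–18:00, 18:45–19:30.
Tomás ∩ Hiro: 12:15–12:30, 12:45–14:00, 16:45–17:30, 18:00–18:30.
Tomás ∩ Hiro ∩ Oren: 12:15–12:30, 16:45–17:00, 18:00–18:15.
Tomás ∩ Hiro ∩ Oren ∩ Noor: 12:15–12:30, 16:45–17:00.
Tomás ∩ Hiro ∩ Oren ∩ Noor ∩ Wei: 16:45–17:00.
Restricted to 09:30–16:45: (none).
Windows ≥ 90 min: (none).

none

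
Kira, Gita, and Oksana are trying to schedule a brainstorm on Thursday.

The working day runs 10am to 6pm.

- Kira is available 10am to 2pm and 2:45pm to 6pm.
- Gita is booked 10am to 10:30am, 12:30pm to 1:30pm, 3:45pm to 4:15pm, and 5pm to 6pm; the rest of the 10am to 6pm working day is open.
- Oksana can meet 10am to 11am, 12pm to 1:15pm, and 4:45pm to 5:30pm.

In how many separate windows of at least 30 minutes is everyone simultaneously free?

2

Gita free within 10:00–18:00: 10:30–12:30, 13:30–15:45, 16:15–17:00.
Kira ∩ Gita: 10:30–12:30, 13:30–14:00, 14:45–15:45, 16:15–17:00.
Kira ∩ Gita ∩ Oksana: 10:30–11:00, 12:00–12:30, 16:45–17:00.
Windows ≥ 30 min: 10:30–11:00, 12:00–12:30.
That's 2 windows.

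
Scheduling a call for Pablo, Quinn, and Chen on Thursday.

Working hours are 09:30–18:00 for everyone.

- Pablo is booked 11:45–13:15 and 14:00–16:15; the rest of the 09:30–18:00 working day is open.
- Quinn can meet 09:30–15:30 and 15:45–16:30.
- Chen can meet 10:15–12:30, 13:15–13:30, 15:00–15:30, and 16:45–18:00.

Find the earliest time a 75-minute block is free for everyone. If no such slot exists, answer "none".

10:15

Pablo free within 09:30–18:00: 09:30–11:45, 13:15–14:00, 16:15–18:00.
Pablo ∩ Quinn: 09:30–11:45, 13:15–14:00, 16:15–16:30.
Pablo ∩ Quinn ∩ Chen: 10:15–11:45, 13:15–13:30.
Windows ≥ 75 min: 10:15–11:45.
Earliest such window starts at 10:15.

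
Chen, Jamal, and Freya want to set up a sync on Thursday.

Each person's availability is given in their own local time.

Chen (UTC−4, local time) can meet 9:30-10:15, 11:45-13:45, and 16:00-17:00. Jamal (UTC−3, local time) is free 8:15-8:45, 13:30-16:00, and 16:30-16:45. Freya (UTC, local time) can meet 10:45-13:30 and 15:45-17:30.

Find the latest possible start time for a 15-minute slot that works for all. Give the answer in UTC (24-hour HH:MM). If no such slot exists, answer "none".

17:15

Chen → UTC: 13:30–14:15, 15:45–17:45, 20:00–21:00.
Jamal → UTC: 11:15–11:45, 16:30–19:00, 19:30–19:45.
Freya → UTC: 10:45–13:30, 15:45–17:30.
Chen ∩ Jamal: 16:30–17:45.
Chen ∩ Jamal ∩ Freya: 16:30–17:30.
Windows ≥ 15 min: 16:30–17:30.
Latest start in the last window 16:30–17:30 is 17:30 − 15 min = 17:15.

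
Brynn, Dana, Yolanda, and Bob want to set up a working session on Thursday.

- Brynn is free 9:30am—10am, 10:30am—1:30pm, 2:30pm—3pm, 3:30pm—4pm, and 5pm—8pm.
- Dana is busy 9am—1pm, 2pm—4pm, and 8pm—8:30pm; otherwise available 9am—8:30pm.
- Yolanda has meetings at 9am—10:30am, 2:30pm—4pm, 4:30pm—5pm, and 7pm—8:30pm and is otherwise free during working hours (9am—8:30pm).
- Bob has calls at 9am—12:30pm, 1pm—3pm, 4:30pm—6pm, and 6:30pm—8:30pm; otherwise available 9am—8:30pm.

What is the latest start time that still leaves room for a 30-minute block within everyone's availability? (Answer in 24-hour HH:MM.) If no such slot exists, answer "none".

Dana free within 09:00–20:30: 13:00–14:00, 16:00–20:00.
Yolanda free within 09:00–20:30: 10:30–14:30, 16:00–16:30, 17:00–19:00.
Bob free within 09:00–20:30: 12:30–13:00, 15:00–16:30, 18:00–18:30.
Brynn ∩ Dana: 13:00–13:30, 17:00–20:00.
Brynn ∩ Dana ∩ Yolanda: 13:00–13:30, 17:00–19:00.
Brynn ∩ Dana ∩ Yolanda ∩ Bob: 18:00–18:30.
Windows ≥ 30 min: 18:00–18:30.
Latest start in the last window 18:00–18:30 is 18:30 − 30 min = 18:00.

18:00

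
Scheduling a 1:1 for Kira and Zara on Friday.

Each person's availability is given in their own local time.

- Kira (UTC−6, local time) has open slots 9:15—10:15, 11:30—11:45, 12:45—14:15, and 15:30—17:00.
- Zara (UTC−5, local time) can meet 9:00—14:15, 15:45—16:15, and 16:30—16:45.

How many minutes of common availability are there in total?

120 minutes

Kira → UTC: 15:15–16:15, 17:30–17:45, 18:45–20:15, 21:30–23:00.
Zara → UTC: 14:00–19:15, 20:45–21:15, 21:30–21:45.
Kira ∩ Zara: 15:15–16:15, 17:30–17:45, 18:45–19:15, 21:30–21:45.
Total common minutes: 60 + 15 + 30 + 15 = 120.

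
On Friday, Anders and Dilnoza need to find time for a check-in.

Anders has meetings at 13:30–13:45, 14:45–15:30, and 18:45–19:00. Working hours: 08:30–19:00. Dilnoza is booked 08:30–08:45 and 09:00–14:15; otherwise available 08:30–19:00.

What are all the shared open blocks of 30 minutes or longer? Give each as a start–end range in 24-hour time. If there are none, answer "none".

14:15–14:45, 15:30–18:45

Anders free within 08:30–19:00: 08:30–13:30, 13:45–14:45, 15:30–18:45.
Dilnoza free within 08:30–19:00: 08:45–09:00, 14:15–19:00.
Anders ∩ Dilnoza: 08:45–09:00, 14:15–14:45, 15:30–18:45.
Windows ≥ 30 min: 14:15–14:45, 15:30–18:45.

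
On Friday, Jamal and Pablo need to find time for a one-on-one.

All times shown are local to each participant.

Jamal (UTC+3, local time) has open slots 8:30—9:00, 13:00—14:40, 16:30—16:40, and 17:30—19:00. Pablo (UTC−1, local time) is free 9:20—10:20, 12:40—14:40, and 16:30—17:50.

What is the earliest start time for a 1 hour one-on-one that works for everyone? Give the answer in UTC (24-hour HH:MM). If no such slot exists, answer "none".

10:20

Jamal → UTC: 05:30–06:00, 10:00–11:40, 13:30–13:40, 14:30–16:00.
Pablo → UTC: 10:20–11:20, 13:40–15:40, 17:30–18:50.
Jamal ∩ Pablo: 10:20–11:20, 14:30–15:40.
Windows ≥ 60 min: 10:20–11:20, 14:30–15:40.
Earliest such window starts at 10:20.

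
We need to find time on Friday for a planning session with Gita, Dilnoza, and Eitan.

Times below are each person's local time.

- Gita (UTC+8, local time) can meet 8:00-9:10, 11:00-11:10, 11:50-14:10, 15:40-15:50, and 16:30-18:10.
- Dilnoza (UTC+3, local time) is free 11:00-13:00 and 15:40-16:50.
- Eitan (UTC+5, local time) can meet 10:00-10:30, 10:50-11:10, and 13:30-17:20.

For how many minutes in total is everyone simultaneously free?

Gita → UTC: 00:00–01:10, 03:00–03:10, 03:50–06:10, 07:40–07:50, 08:30–10:10.
Dilnoza → UTC: 08:00–10:00, 12:40–13:50.
Eitan → UTC: 05:00–05:30, 05:50–06:10, 08:30–12:20.
Gita ∩ Dilnoza: 08:30–10:00.
Gita ∩ Dilnoza ∩ Eitan: 08:30–10:00.
Total common minutes: 90.

90 minutes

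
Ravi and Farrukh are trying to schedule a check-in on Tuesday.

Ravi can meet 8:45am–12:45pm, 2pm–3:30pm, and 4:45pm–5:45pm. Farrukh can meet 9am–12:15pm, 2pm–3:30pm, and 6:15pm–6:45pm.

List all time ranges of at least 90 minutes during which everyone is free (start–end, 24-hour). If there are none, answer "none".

09:00–12:15, 14:00–15:30

Ravi ∩ Farrukh: 09:00–12:15, 14:00–15:30.
Windows ≥ 90 min: 09:00–12:15, 14:00–15:30.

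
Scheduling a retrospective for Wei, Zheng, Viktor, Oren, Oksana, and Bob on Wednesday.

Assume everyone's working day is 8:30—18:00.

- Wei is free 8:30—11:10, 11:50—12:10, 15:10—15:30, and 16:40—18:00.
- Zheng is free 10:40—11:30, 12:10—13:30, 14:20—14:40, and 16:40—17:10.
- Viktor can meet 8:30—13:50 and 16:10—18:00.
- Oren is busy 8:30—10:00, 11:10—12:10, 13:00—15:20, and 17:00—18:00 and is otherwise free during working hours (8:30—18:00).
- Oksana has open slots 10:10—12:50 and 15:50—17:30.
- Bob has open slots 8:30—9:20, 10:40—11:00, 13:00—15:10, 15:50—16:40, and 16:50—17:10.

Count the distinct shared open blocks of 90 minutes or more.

0

Oren free within 08:30–18:00: 10:00–11:10, 12:10–13:00, 15:20–17:00.
Wei ∩ Zheng: 10:40–11:10, 16:40–17:10.
Wei ∩ Zheng ∩ Viktor: 10:40–11:10, 16:40–17:10.
Wei ∩ Zheng ∩ Viktor ∩ Oren: 10:40–11:10, 16:40–17:00.
Wei ∩ Zheng ∩ Viktor ∩ Oren ∩ Oksana: 10:40–11:10, 16:40–17:00.
Wei ∩ Zheng ∩ Viktor ∩ Oren ∩ Oksana ∩ Bob: 10:40–11:00, 16:50–17:00.
Windows ≥ 90 min: (none).
That's 0 windows.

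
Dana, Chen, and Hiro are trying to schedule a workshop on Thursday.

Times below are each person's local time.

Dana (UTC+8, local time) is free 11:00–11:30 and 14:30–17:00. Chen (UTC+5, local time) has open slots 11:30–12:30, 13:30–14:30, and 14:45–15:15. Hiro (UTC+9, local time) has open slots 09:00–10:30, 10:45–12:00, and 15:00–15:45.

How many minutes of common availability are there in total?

Dana → UTC: 03:00–03:30, 06:30–09:00.
Chen → UTC: 06:30–07:30, 08:30–09:30, 09:45–10:15.
Hiro → UTC: 00:00–01:30, 01:45–03:00, 06:00–06:45.
Dana ∩ Chen: 06:30–07:30, 08:30–09:00.
Dana ∩ Chen ∩ Hiro: 06:30–06:45.
Total common minutes: 15.

15 minutes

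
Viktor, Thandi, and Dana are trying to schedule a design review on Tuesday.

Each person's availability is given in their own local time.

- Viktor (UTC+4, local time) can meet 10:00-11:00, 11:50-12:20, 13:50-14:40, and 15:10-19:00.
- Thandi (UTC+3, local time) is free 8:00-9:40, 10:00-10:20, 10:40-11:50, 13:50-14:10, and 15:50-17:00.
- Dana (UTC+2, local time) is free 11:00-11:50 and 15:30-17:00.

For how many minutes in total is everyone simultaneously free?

Viktor → UTC: 06:00–07:00, 07:50–08:20, 09:50–10:40, 11:10–15:00.
Thandi → UTC: 05:00–06:40, 07:00–07:20, 07:40–08:50, 10:50–11:10, 12:50–14:00.
Dana → UTC: 09:00–09:50, 13:30–15:00.
Viktor ∩ Thandi: 06:00–06:40, 07:50–08:20, 12:50–14:00.
Viktor ∩ Thandi ∩ Dana: 13:30–14:00.
Total common minutes: 30.

30 minutes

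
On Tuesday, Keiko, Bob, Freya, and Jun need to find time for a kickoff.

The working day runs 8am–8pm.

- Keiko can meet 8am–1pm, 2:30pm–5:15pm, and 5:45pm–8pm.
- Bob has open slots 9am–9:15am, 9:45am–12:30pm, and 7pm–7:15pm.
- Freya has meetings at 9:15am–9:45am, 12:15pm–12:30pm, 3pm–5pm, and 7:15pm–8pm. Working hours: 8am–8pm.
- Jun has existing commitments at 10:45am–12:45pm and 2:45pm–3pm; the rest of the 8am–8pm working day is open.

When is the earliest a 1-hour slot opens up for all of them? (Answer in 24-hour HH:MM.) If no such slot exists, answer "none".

09:45

Freya free within 08:00–20:00: 08:00–09:15, 09:45–12:15, 12:30–15:00, 17:00–19:15.
Jun free within 08:00–20:00: 08:00–10:45, 12:45–14:45, 15:00–20:00.
Keiko ∩ Bob: 09:00–09:15, 09:45–12:30, 19:00–19:15.
Keiko ∩ Bob ∩ Freya: 09:00–09:15, 09:45–12:15, 19:00–19:15.
Keiko ∩ Bob ∩ Freya ∩ Jun: 09:00–09:15, 09:45–10:45, 19:00–19:15.
Windows ≥ 60 min: 09:45–10:45.
Earliest such window starts at 09:45.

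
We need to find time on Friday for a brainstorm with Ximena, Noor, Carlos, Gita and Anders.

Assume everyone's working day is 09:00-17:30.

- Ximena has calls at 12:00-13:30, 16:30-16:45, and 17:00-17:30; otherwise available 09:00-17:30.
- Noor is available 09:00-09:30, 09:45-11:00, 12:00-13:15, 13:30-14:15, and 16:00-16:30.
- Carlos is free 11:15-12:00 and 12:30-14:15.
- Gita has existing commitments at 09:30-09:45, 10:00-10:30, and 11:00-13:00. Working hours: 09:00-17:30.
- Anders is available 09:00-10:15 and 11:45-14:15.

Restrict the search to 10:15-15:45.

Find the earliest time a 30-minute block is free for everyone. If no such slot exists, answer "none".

Ximena free within 09:00–17:30: 09:00–12:00, 13:30–16:30, 16:45–17:00.
Gita free within 09:00–17:30: 09:00–09:30, 09:45–10:00, 10:30–11:00, 13:00–17:30.
Ximena ∩ Noor: 09:00–09:30, 09:45–11:00, 13:30–14:15, 16:00–16:30.
Ximena ∩ Noor ∩ Carlos: 13:30–14:15.
Ximena ∩ Noor ∩ Carlos ∩ Gita: 13:30–14:15.
Ximena ∩ Noor ∩ Carlos ∩ Gita ∩ Anders: 13:30–14:15.
Restricted to 10:15–15:45: 13:30–14:15.
Windows ≥ 30 min: 13:30–14:15.
Earliest such window starts at 13:30.

13:30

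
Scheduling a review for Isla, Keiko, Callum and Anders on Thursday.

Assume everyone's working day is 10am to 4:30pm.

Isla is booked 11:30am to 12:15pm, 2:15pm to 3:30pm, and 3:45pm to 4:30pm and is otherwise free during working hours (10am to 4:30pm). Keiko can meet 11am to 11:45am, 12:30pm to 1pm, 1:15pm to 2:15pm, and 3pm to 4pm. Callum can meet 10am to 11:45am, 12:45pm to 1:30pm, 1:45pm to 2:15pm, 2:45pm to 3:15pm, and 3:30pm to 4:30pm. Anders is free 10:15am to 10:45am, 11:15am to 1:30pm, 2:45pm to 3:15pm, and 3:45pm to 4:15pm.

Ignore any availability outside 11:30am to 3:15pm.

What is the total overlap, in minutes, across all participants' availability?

Isla free within 10:00–16:30: 10:00–11:30, 12:15–14:15, 15:30–15:45.
Isla ∩ Keiko: 11:00–11:30, 12:30–13:00, 13:15–14:15, 15:30–15:45.
Isla ∩ Keiko ∩ Callum: 11:00–11:30, 12:45–13:00, 13:15–13:30, 13:45–14:15, 15:30–15:45.
Isla ∩ Keiko ∩ Callum ∩ Anders: 11:15–11:30, 12:45–13:00, 13:15–13:30.
Restricted to 11:30–15:15: 12:45–13:00, 13:15–13:30.
Total common minutes: 15 + 15 = 30.

30 minutes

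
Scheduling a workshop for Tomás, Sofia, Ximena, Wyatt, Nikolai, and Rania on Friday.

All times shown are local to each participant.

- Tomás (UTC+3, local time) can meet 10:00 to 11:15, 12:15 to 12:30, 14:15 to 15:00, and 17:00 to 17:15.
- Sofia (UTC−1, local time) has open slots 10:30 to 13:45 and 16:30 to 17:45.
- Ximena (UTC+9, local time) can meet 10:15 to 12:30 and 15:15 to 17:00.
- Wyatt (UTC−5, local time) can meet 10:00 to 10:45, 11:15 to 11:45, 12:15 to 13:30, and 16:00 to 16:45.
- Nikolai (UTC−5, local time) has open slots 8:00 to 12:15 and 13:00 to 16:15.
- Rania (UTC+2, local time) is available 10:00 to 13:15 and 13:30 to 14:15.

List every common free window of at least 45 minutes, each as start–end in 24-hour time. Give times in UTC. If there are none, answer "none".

Tomás → UTC: 07:00–08:15, 09:15–09:30, 11:15–12:00, 14:00–14:15.
Sofia → UTC: 11:30–14:45, 17:30–18:45.
Ximena → UTC: 01:15–03:30, 06:15–08:00.
Wyatt → UTC: 15:00–15:45, 16:15–16:45, 17:15–18:30, 21:00–21:45.
Nikolai → UTC: 13:00–17:15, 18:00–21:15.
Rania → UTC: 08:00–11:15, 11:30–12:15.
Tomás ∩ Sofia: 11:30–12:00, 14:00–14:15.
Tomás ∩ Sofia ∩ Ximena: (none).
Tomás ∩ Sofia ∩ Ximena ∩ Wyatt: (none).
Tomás ∩ Sofia ∩ Ximena ∩ Wyatt ∩ Nikolai: (none).
Tomás ∩ Sofia ∩ Ximena ∩ Wyatt ∩ Nikolai ∩ Rania: (none).
Windows ≥ 45 min: (none).

none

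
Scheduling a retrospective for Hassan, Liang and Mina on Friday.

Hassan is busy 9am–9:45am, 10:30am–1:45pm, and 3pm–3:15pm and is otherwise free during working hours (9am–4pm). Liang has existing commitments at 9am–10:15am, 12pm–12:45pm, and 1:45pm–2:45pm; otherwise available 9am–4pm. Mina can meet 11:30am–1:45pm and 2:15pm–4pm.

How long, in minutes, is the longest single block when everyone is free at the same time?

Hassan free within 09:00–16:00: 09:45–10:30, 13:45–15:00, 15:15–16:00.
Liang free within 09:00–16:00: 10:15–12:00, 12:45–13:45, 14:45–16:00.
Hassan ∩ Liang: 10:15–10:30, 14:45–15:00, 15:15–16:00.
Hassan ∩ Liang ∩ Mina: 14:45–15:00, 15:15–16:00.
Common window lengths: 15, 45 min; longest is 45.

45 minutes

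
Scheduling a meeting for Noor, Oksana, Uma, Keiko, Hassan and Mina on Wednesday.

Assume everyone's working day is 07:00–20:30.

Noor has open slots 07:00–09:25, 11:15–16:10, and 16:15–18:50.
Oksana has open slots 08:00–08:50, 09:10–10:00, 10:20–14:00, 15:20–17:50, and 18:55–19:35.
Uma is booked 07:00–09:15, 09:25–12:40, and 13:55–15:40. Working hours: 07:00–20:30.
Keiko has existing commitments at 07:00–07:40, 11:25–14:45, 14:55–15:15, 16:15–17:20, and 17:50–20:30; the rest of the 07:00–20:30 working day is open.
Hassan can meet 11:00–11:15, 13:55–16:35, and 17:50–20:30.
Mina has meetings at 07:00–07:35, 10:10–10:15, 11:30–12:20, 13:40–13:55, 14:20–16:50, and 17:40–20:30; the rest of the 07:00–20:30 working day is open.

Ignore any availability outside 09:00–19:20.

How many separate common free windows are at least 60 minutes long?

0

Uma free within 07:00–20:30: 09:15–09:25, 12:40–13:55, 15:40–20:30.
Keiko free within 07:00–20:30: 07:40–11:25, 14:45–14:55, 15:15–16:15, 17:20–17:50.
Mina free within 07:00–20:30: 07:35–10:10, 10:15–11:30, 12:20–13:40, 13:55–14:20, 16:50–17:40.
Noor ∩ Oksana: 08:00–08:50, 09:10–09:25, 11:15–14:00, 15:20–16:10, 16:15–17:50.
Noor ∩ Oksana ∩ Uma: 09:15–09:25, 12:40–13:55, 15:40–16:10, 16:15–17:50.
Noor ∩ Oksana ∩ Uma ∩ Keiko: 09:15–09:25, 15:40–16:10, 17:20–17:50.
Noor ∩ Oksana ∩ Uma ∩ Keiko ∩ Hassan: 15:40–16:10.
Noor ∩ Oksana ∩ Uma ∩ Keiko ∩ Hassan ∩ Mina: (none).
Restricted to 09:00–19:20: (none).
Windows ≥ 60 min: (none).
That's 0 windows.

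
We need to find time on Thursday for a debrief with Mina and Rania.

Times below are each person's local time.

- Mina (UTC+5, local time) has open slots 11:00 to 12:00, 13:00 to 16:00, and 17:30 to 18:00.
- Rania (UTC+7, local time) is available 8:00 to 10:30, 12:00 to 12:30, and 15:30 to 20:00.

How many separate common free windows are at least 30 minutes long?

2

Mina → UTC: 06:00–07:00, 08:00–11:00, 12:30–13:00.
Rania → UTC: 01:00–03:30, 05:00–05:30, 08:30–13:00.
Mina ∩ Rania: 08:30–11:00, 12:30–13:00.
Windows ≥ 30 min: 08:30–11:00, 12:30–13:00.
That's 2 windows.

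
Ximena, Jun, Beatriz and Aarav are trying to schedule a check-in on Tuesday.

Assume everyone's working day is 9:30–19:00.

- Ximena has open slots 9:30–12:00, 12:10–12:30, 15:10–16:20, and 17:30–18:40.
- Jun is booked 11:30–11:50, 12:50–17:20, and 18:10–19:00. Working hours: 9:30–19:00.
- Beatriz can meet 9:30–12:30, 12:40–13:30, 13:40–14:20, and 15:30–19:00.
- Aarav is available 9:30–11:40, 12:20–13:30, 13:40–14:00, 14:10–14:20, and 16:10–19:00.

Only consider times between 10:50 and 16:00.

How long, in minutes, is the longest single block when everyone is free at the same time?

Jun free within 09:30–19:00: 09:30–11:30, 11:50–12:50, 17:20–18:10.
Ximena ∩ Jun: 09:30–11:30, 11:50–12:00, 12:10–12:30, 17:30–18:10.
Ximena ∩ Jun ∩ Beatriz: 09:30–11:30, 11:50–12:00, 12:10–12:30, 17:30–18:10.
Ximena ∩ Jun ∩ Beatriz ∩ Aarav: 09:30–11:30, 12:20–12:30, 17:30–18:10.
Restricted to 10:50–16:00: 10:50–11:30, 12:20–12:30.
Common window lengths: 40, 10 min; longest is 40.

40 minutes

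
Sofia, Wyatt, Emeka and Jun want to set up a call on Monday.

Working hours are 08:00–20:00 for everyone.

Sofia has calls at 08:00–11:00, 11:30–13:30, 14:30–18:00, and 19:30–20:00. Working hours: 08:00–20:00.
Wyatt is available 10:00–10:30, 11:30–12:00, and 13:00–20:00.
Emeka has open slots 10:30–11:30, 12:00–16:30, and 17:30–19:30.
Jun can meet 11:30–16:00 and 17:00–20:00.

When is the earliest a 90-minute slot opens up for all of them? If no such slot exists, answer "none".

18:00

Sofia free within 08:00–20:00: 11:00–11:30, 13:30–14:30, 18:00–19:30.
Sofia ∩ Wyatt: 13:30–14:30, 18:00–19:30.
Sofia ∩ Wyatt ∩ Emeka: 13:30–14:30, 18:00–19:30.
Sofia ∩ Wyatt ∩ Emeka ∩ Jun: 13:30–14:30, 18:00–19:30.
Windows ≥ 90 min: 18:00–19:30.
Earliest such window starts at 18:00.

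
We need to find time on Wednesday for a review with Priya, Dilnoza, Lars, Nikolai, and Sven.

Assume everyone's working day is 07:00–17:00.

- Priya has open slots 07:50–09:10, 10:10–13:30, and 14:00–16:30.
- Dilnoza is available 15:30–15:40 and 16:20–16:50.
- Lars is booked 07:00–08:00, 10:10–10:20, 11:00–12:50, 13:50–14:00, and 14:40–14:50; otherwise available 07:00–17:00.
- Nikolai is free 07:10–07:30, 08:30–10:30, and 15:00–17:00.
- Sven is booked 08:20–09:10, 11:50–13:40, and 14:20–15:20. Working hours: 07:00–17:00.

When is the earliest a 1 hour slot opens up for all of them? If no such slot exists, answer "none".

none

Lars free within 07:00–17:00: 08:00–10:10, 10:20–11:00, 12:50–13:50, 14:00–14:40, 14:50–17:00.
Sven free within 07:00–17:00: 07:00–08:20, 09:10–11:50, 13:40–14:20, 15:20–17:00.
Priya ∩ Dilnoza: 15:30–15:40, 16:20–16:30.
Priya ∩ Dilnoza ∩ Lars: 15:30–15:40, 16:20–16:30.
Priya ∩ Dilnoza ∩ Lars ∩ Nikolai: 15:30–15:40, 16:20–16:30.
Priya ∩ Dilnoza ∩ Lars ∩ Nikolai ∩ Sven: 15:30–15:40, 16:20–16:30.
Windows ≥ 60 min: (none).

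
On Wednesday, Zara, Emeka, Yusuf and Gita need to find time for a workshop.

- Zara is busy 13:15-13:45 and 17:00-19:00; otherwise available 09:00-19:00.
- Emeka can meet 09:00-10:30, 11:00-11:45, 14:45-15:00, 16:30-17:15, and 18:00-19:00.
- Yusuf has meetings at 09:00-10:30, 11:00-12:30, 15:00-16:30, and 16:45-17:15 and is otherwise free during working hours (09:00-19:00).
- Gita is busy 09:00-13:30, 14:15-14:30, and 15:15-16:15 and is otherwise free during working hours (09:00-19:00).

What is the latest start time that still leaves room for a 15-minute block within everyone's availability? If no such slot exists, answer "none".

16:30

Zara free within 09:00–19:00: 09:00–13:15, 13:45–17:00.
Yusuf free within 09:00–19:00: 10:30–11:00, 12:30–15:00, 16:30–16:45, 17:15–19:00.
Gita free within 09:00–19:00: 13:30–14:15, 14:30–15:15, 16:15–19:00.
Zara ∩ Emeka: 09:00–10:30, 11:00–11:45, 14:45–15:00, 16:30–17:00.
Zara ∩ Emeka ∩ Yusuf: 14:45–15:00, 16:30–16:45.
Zara ∩ Emeka ∩ Yusuf ∩ Gita: 14:45–15:00, 16:30–16:45.
Windows ≥ 15 min: 14:45–15:00, 16:30–16:45.
Latest start in the last window 16:30–16:45 is 16:45 − 15 min = 16:30.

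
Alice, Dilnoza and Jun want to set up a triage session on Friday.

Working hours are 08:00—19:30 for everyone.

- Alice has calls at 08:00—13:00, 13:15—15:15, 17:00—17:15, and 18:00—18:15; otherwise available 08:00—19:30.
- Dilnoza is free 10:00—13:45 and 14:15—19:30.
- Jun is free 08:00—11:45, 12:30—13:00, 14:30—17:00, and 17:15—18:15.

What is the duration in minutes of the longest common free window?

Alice free within 08:00–19:30: 13:00–13:15, 15:15–17:00, 17:15–18:00, 18:15–19:30.
Alice ∩ Dilnoza: 13:00–13:15, 15:15–17:00, 17:15–18:00, 18:15–19:30.
Alice ∩ Dilnoza ∩ Jun: 15:15–17:00, 17:15–18:00.
Common window lengths: 105, 45 min; longest is 105.

105 minutes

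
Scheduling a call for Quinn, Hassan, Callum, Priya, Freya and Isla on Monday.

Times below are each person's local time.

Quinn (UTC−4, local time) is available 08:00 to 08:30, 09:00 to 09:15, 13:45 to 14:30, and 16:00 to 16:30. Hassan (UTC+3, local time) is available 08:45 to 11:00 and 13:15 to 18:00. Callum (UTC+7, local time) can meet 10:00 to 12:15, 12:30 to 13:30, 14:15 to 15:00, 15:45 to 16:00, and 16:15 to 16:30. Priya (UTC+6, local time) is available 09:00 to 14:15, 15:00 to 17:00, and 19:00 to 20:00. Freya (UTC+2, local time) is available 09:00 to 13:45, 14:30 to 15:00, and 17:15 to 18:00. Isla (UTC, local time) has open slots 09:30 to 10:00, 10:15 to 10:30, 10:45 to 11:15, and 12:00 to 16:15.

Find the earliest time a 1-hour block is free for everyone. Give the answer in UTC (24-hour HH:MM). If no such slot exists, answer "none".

none

Quinn → UTC: 12:00–12:30, 13:00–13:15, 17:45–18:30, 20:00–20:30.
Hassan → UTC: 05:45–08:00, 10:15–15:00.
Callum → UTC: 03:00–05:15, 05:30–06:30, 07:15–08:00, 08:45–09:00, 09:15–09:30.
Priya → UTC: 03:00–08:15, 09:00–11:00, 13:00–14:00.
Freya → UTC: 07:00–11:45, 12:30–13:00, 15:15–16:00.
Isla → UTC: 09:30–10:00, 10:15–10:30, 10:45–11:15, 12:00–16:15.
Quinn ∩ Hassan: 12:00–12:30, 13:00–13:15.
Quinn ∩ Hassan ∩ Callum: (none).
Quinn ∩ Hassan ∩ Callum ∩ Priya: (none).
Quinn ∩ Hassan ∩ Callum ∩ Priya ∩ Freya: (none).
Quinn ∩ Hassan ∩ Callum ∩ Priya ∩ Freya ∩ Isla: (none).
Windows ≥ 60 min: (none).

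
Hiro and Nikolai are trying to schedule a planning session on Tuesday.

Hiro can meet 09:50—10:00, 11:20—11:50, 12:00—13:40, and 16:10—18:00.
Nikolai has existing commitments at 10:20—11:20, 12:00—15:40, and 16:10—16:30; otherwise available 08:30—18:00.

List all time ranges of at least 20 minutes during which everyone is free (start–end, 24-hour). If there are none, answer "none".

Nikolai free within 08:30–18:00: 08:30–10:20, 11:20–12:00, 15:40–16:10, 16:30–18:00.
Hiro ∩ Nikolai: 09:50–10:00, 11:20–11:50, 16:30–18:00.
Windows ≥ 20 min: 11:20–11:50, 16:30–18:00.

11:20–11:50, 16:30–18:00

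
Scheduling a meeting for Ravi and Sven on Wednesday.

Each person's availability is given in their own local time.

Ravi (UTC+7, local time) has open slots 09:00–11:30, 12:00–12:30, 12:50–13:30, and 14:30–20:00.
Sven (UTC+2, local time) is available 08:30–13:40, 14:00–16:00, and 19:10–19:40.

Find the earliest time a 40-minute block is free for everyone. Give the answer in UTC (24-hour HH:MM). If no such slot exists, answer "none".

Ravi → UTC: 02:00–04:30, 05:00–05:30, 05:50–06:30, 07:30–13:00.
Sven → UTC: 06:30–11:40, 12:00–14:00, 17:10–17:40.
Ravi ∩ Sven: 07:30–11:40, 12:00–13:00.
Windows ≥ 40 min: 07:30–11:40, 12:00–13:00.
Earliest such window starts at 07:30.

07:30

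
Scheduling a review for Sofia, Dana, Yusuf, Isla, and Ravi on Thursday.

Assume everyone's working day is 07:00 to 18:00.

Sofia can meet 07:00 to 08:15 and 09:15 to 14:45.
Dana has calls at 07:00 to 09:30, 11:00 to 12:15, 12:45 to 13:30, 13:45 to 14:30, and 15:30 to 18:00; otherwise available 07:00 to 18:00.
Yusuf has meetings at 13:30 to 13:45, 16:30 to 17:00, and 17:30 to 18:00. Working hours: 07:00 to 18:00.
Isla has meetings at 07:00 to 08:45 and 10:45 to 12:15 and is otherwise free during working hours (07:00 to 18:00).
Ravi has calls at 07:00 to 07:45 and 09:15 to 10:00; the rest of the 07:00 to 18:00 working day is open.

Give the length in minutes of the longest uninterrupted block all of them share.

45 minutes

Dana free within 07:00–18:00: 09:30–11:00, 12:15–12:45, 13:30–13:45, 14:30–15:30.
Yusuf free within 07:00–18:00: 07:00–13:30, 13:45–16:30, 17:00–17:30.
Isla free within 07:00–18:00: 08:45–10:45, 12:15–18:00.
Ravi free within 07:00–18:00: 07:45–09:15, 10:00–18:00.
Sofia ∩ Dana: 09:30–11:00, 12:15–12:45, 13:30–13:45, 14:30–14:45.
Sofia ∩ Dana ∩ Yusuf: 09:30–11:00, 12:15–12:45, 14:30–14:45.
Sofia ∩ Dana ∩ Yusuf ∩ Isla: 09:30–10:45, 12:15–12:45, 14:30–14:45.
Sofia ∩ Dana ∩ Yusuf ∩ Isla ∩ Ravi: 10:00–10:45, 12:15–12:45, 14:30–14:45.
Common window lengths: 45, 30, 15 min; longest is 45.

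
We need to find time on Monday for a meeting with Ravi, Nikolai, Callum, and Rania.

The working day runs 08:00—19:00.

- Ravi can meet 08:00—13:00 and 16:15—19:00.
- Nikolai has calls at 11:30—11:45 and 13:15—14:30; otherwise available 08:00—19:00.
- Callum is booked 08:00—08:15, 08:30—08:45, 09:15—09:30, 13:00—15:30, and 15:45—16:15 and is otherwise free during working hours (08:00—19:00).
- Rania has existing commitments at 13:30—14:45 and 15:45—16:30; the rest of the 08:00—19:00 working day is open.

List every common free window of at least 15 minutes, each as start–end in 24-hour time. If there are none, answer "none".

Nikolai free within 08:00–19:00: 08:00–11:30, 11:45–13:15, 14:30–19:00.
Callum free within 08:00–19:00: 08:15–08:30, 08:45–09:15, 09:30–13:00, 15:30–15:45, 16:15–19:00.
Rania free within 08:00–19:00: 08:00–13:30, 14:45–15:45, 16:30–19:00.
Ravi ∩ Nikolai: 08:00–11:30, 11:45–13:00, 16:15–19:00.
Ravi ∩ Nikolai ∩ Callum: 08:15–08:30, 08:45–09:15, 09:30–11:30, 11:45–13:00, 16:15–19:00.
Ravi ∩ Nikolai ∩ Callum ∩ Rania: 08:15–08:30, 08:45–09:15, 09:30–11:30, 11:45–13:00, 16:30–19:00.
Windows ≥ 15 min: 08:15–08:30, 08:45–09:15, 09:30–11:30, 11:45–13:00, 16:30–19:00.

08:15–08:30, 08:45–09:15, 09:30–11:30, 11:45–13:00, 16:30–19:00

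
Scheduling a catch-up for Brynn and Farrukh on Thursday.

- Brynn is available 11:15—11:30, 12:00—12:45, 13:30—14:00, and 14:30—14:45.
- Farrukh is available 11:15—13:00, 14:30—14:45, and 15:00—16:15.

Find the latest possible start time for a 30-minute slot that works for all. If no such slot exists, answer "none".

Brynn ∩ Farrukh: 11:15–11:30, 12:00–12:45, 14:30–14:45.
Windows ≥ 30 min: 12:00–12:45.
Latest start in the last window 12:00–12:45 is 12:45 − 30 min = 12:15.

12:15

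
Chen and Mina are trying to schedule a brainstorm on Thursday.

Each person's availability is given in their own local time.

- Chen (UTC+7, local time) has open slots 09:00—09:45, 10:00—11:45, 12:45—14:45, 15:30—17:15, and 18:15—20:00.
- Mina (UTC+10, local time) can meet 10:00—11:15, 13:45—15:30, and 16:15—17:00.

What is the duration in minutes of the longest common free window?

Chen → UTC: 02:00–02:45, 03:00–04:45, 05:45–07:45, 08:30–10:15, 11:15–13:00.
Mina → UTC: 00:00–01:15, 03:45–05:30, 06:15–07:00.
Chen ∩ Mina: 03:45–04:45, 06:15–07:00.
Common window lengths: 60, 45 min; longest is 60.

60 minutes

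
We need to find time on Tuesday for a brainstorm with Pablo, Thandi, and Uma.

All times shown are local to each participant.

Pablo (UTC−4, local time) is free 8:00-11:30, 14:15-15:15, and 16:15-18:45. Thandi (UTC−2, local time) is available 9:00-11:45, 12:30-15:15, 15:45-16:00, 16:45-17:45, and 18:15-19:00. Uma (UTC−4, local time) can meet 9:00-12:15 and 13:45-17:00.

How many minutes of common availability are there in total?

Pablo → UTC: 12:00–15:30, 18:15–19:15, 20:15–22:45.
Thandi → UTC: 11:00–13:45, 14:30–17:15, 17:45–18:00, 18:45–19:45, 20:15–21:00.
Uma → UTC: 13:00–16:15, 17:45–21:00.
Pablo ∩ Thandi: 12:00–13:45, 14:30–15:30, 18:45–19:15, 20:15–21:00.
Pablo ∩ Thandi ∩ Uma: 13:00–13:45, 14:30–15:30, 18:45–19:15, 20:15–21:00.
Total common minutes: 45 + 60 + 30 + 45 = 180.

180 minutes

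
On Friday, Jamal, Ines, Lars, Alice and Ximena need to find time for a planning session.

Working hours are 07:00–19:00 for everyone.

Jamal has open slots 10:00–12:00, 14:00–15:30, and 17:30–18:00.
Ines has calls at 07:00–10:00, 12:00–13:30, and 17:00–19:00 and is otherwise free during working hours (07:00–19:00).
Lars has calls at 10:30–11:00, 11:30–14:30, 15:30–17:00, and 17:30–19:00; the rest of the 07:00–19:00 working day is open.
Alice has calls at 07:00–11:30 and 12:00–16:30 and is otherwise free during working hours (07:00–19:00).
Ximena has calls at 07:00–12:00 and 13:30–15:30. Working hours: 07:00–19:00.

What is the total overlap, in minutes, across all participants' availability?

Ines free within 07:00–19:00: 10:00–12:00, 13:30–17:00.
Lars free within 07:00–19:00: 07:00–10:30, 11:00–11:30, 14:30–15:30, 17:00–17:30.
Alice free within 07:00–19:00: 11:30–12:00, 16:30–19:00.
Ximena free within 07:00–19:00: 12:00–13:30, 15:30–19:00.
Jamal ∩ Ines: 10:00–12:00, 14:00–15:30.
Jamal ∩ Ines ∩ Lars: 10:00–10:30, 11:00–11:30, 14:30–15:30.
Jamal ∩ Ines ∩ Lars ∩ Alice: (none).
Jamal ∩ Ines ∩ Lars ∩ Alice ∩ Ximena: (none).
Total common minutes: 0.

0 minutes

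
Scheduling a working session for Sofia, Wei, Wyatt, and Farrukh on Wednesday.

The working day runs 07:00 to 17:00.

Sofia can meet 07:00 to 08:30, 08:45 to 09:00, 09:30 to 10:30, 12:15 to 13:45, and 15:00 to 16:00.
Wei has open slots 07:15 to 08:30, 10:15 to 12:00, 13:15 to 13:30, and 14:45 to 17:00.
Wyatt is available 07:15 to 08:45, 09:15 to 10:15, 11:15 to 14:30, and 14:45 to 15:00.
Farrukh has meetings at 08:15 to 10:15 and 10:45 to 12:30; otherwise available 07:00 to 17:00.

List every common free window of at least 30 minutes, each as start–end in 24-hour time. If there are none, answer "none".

Farrukh free within 07:00–17:00: 07:00–08:15, 10:15–10:45, 12:30–17:00.
Sofia ∩ Wei: 07:15–08:30, 10:15–10:30, 13:15–13:30, 15:00–16:00.
Sofia ∩ Wei ∩ Wyatt: 07:15–08:30, 13:15–13:30.
Sofia ∩ Wei ∩ Wyatt ∩ Farrukh: 07:15–08:15, 13:15–13:30.
Windows ≥ 30 min: 07:15–08:15.

07:15–08:15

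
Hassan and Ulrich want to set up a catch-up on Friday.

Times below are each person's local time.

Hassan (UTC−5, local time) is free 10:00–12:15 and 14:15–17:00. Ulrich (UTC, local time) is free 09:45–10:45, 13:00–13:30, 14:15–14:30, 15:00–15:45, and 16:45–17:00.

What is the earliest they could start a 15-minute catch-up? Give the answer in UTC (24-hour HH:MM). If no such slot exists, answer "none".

Hassan → UTC: 15:00–17:15, 19:15–22:00.
Ulrich → UTC: 09:45–10:45, 13:00–13:30, 14:15–14:30, 15:00–15:45, 16:45–17:00.
Hassan ∩ Ulrich: 15:00–15:45, 16:45–17:00.
Windows ≥ 15 min: 15:00–15:45, 16:45–17:00.
Earliest such window starts at 15:00.

15:00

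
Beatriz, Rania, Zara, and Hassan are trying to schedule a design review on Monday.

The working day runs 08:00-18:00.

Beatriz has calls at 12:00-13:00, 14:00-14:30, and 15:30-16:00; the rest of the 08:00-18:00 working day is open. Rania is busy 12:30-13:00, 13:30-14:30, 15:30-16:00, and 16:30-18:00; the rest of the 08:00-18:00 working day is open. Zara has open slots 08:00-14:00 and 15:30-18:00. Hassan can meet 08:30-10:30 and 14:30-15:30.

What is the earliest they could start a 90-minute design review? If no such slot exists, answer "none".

Beatriz free within 08:00–18:00: 08:00–12:00, 13:00–14:00, 14:30–15:30, 16:00–18:00.
Rania free within 08:00–18:00: 08:00–12:30, 13:00–13:30, 14:30–15:30, 16:00–16:30.
Beatriz ∩ Rania: 08:00–12:00, 13:00–13:30, 14:30–15:30, 16:00–16:30.
Beatriz ∩ Rania ∩ Zara: 08:00–12:00, 13:00–13:30, 16:00–16:30.
Beatriz ∩ Rania ∩ Zara ∩ Hassan: 08:30–10:30.
Windows ≥ 90 min: 08:30–10:30.
Earliest such window starts at 08:30.

08:30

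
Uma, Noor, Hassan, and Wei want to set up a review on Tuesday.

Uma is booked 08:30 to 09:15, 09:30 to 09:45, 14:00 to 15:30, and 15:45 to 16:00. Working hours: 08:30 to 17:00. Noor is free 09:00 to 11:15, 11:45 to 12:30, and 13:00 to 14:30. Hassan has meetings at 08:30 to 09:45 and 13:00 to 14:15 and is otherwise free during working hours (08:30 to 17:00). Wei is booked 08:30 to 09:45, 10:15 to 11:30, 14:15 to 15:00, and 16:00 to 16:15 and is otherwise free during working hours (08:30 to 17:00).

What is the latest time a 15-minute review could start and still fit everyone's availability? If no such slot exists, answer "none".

Uma free within 08:30–17:00: 09:15–09:30, 09:45–14:00, 15:30–15:45, 16:00–17:00.
Hassan free within 08:30–17:00: 09:45–13:00, 14:15–17:00.
Wei free within 08:30–17:00: 09:45–10:15, 11:30–14:15, 15:00–16:00, 16:15–17:00.
Uma ∩ Noor: 09:15–09:30, 09:45–11:15, 11:45–12:30, 13:00–14:00.
Uma ∩ Noor ∩ Hassan: 09:45–11:15, 11:45–12:30.
Uma ∩ Noor ∩ Hassan ∩ Wei: 09:45–10:15, 11:45–12:30.
Windows ≥ 15 min: 09:45–10:15, 11:45–12:30.
Latest start in the last window 11:45–12:30 is 12:30 − 15 min = 12:15.

12:15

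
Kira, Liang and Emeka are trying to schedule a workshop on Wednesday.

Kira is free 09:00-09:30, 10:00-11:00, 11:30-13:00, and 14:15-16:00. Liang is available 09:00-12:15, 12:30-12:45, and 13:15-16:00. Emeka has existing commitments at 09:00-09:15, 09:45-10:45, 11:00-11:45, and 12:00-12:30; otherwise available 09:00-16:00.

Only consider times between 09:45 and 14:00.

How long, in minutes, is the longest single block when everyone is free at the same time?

15 minutes

Emeka free within 09:00–16:00: 09:15–09:45, 10:45–11:00, 11:45–12:00, 12:30–16:00.
Kira ∩ Liang: 09:00–09:30, 10:00–11:00, 11:30–12:15, 12:30–12:45, 14:15–16:00.
Kira ∩ Liang ∩ Emeka: 09:15–09:30, 10:45–11:00, 11:45–12:00, 12:30–12:45, 14:15–16:00.
Restricted to 09:45–14:00: 10:45–11:00, 11:45–12:00, 12:30–12:45.
Common window lengths: 15, 15, 15 min; longest is 15.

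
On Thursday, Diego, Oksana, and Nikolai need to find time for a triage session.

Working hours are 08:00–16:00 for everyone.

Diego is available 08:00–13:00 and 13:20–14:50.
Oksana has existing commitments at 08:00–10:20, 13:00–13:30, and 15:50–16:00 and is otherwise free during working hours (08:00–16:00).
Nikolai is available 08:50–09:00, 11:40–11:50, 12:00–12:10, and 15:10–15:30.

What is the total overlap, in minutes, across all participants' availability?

20 minutes

Oksana free within 08:00–16:00: 10:20–13:00, 13:30–15:50.
Diego ∩ Oksana: 10:20–13:00, 13:30–14:50.
Diego ∩ Oksana ∩ Nikolai: 11:40–11:50, 12:00–12:10.
Total common minutes: 10 + 10 = 20.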